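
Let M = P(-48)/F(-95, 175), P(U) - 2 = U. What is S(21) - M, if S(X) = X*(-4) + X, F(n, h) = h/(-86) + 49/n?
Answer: -1688677/20839 ≈ -81.034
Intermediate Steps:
F(n, h) = 49/n - h/86 (F(n, h) = h*(-1/86) + 49/n = -h/86 + 49/n = 49/n - h/86)
P(U) = 2 + U
S(X) = -3*X (S(X) = -4*X + X = -3*X)
M = 375820/20839 (M = (2 - 48)/(49/(-95) - 1/86*175) = -46/(49*(-1/95) - 175/86) = -46/(-49/95 - 175/86) = -46/(-20839/8170) = -46*(-8170/20839) = 375820/20839 ≈ 18.034)
S(21) - M = -3*21 - 1*375820/20839 = -63 - 375820/20839 = -1688677/20839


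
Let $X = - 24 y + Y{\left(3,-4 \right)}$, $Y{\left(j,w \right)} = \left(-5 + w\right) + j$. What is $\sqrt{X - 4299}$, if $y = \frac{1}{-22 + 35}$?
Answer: $\frac{3 i \sqrt{80873}}{13} \approx 65.627 i$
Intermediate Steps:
$Y{\left(j,w \right)} = -5 + j + w$
$y = \frac{1}{13} \approx 0.076923$
$X = - \frac{102}{13}$ ($X = \left(-24\right) \frac{1}{13} - 6 = - \frac{24}{13} - 6 = - \frac{102}{13} \approx -7.8462$)
$\sqrt{X - 4299} = \sqrt{- \frac{102}{13} - 4299} = \sqrt{- \frac{55989}{13}} = \frac{3 i \sqrt{80873}}{13}$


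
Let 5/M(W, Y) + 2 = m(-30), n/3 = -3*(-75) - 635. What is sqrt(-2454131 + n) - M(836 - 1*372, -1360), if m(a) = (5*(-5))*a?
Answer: -5/748 + I*sqrt(2455361) ≈ -0.0066845 + 1567.0*I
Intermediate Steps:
n = -1230 (n = 3*(-3*(-75) - 635) = 3*(225 - 635) = 3*(-410) = -1230)
m(a) = -25*a
M(W, Y) = 5/748 (M(W, Y) = 5/(-2 - 25*(-30)) = 5/(-2 + 750) = 5/748)
sqrt(-2454131 + n) - M(836 - 1*372, -1360) = sqrt(-2454131 - 1230) - 1*5/748 = sqrt(-2455361) - 5/748 = I*sqrt(2455361) - 5/748 = -5/748 + I*sqrt(2455361)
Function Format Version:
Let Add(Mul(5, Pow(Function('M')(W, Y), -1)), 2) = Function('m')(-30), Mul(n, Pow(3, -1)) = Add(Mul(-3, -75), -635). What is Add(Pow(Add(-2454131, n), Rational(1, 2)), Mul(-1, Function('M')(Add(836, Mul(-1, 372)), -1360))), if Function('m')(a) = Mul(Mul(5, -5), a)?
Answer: Add(Rational(-5, 748), Mul(I, Pow(2455361, Rational(1, 2)))) ≈ Add(-0.0066845, Mul(1567.0, I))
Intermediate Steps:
n = -1230 (n = Mul(3, Add(Mul(-3, -75), -635)) = Mul(3, Add(225, -635)) = Mul(3, -410) = -1230)
Function('m')(a) = Mul(-25, a)
Function('M')(W, Y) = Rational(5, 748) (Function('M')(W, Y) = Mul(5, Pow(Add(-2, Mul(-25, -30)), -1)) = Mul(5, Pow(Add(-2, 750), -1)) = Mul(5, Pow(748, -1)) = Mul(5, Rational(1, 748)) = Rational(5, 748))
Add(Pow(Add(-2454131, n), Rational(1, 2)), Mul(-1, Function('M')(Add(836, Mul(-1, 372)), -1360))) = Add(Pow(Add(-2454131, -1230), Rational(1, 2)), Mul(-1, Rational(5, 748))) = Add(Pow(-2455361, Rational(1, 2)), Rational(-5, 748)) = Add(Mul(I, Pow(2455361, Rational(1, 2))), Rational(-5, 748)) = Add(Rational(-5, 748), Mul(I, Pow(2455361, Rational(1, 2))))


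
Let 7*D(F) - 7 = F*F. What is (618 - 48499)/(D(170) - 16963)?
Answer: 335167/89834 ≈ 3.7310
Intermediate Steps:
D(F) = 1 + F**2/7 (D(F) = 1 + (F*F)/7 = 1 + F**2/7)
(618 - 48499)/(D(170) - 16963) = (618 - 48499)/((1 + (1/7)*170**2) - 16963) = -47881/((1 + (1/7)*28900) - 16963) = -47881/((1 + 28900/7) - 16963) = -47881/(28907/7 - 16963) = -47881/(-89834/7) = -47881*(-7/89834) = 335167/89834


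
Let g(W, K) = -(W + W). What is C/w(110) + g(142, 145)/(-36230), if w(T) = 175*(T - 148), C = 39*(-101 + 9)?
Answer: 6594092/12046475 ≈ 0.54739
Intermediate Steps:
C = -3588 (C = 39*(-92) = -3588)
w(T) = -25900 + 175*T (w(T) = 175*(-148 + T) = -25900 + 175*T)
g(W, K) = -2*W
C/w(110) + g(142, 145)/(-36230) = -3588/(-25900 + 175*110) - 2*142/(-36230) = -3588/(-25900 + 19250) - 284*(-1/36230) = -3588/(-6650) + 142/18115 = -3588*(-1/6650) + 142/18115 = 1794/3325 + 142/18115 = 6594092/12046475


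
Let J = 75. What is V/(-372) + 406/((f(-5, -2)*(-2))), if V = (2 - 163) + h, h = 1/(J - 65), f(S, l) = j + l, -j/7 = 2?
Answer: 97613/7440 ≈ 13.120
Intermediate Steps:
j = -14 (j = -7*2 = -14)
f(S, l) = -14 + l
h = 1/10 (h = 1/(75 - 65) = 1/10 ≈ 0.10000)
V = -1609/10 (V = (2 - 163) + 1/10 = -161 + 1/10 = -1609/10 ≈ -160.90)
V/(-372) + 406/((f(-5, -2)*(-2))) = -1609/10/(-372) + 406/(((-14 - 2)*(-2))) = -1609/10*(-1/372) + 406/((-16*(-2))) = 1609/3720 + 406/32 = 1609/3720 + 406*(1/32) = 1609/3720 + 203/16 = 97613/7440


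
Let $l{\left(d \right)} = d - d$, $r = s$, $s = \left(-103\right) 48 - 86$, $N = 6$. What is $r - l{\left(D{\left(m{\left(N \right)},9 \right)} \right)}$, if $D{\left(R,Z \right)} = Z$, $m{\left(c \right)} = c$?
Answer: $-5030$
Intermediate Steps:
$s = -5030$ ($s = -4944 - 86 = -5030$)
$r = -5030$
$l{\left(d \right)} = 0$
$r - l{\left(D{\left(m{\left(N \right)},9 \right)} \right)} = -5030 - 0 = -5030 + 0 = -5030$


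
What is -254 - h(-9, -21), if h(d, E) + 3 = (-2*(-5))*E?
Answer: -41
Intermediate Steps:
h(d, E) = -3 + 10*E (h(d, E) = -3 + (-2*(-5))*E = -3 + 10*E)
-254 - h(-9, -21) = -254 - (-3 + 10*(-21)) = -254 - (-3 - 210) = -254 - 1*(-213) = -254 + 213 = -41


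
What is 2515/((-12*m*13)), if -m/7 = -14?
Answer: -2515/15288 ≈ -0.16451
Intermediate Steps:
m = 98 (m = -7*(-14) = 98)
2515/((-12*m*13)) = 2515/((-12*98*13)) = 2515/((-1176*13)) = 2515/(-15288) = 2515*(-1/15288) = -2515/15288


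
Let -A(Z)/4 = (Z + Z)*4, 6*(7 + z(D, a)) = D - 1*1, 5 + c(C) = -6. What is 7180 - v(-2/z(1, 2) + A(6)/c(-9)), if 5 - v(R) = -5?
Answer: 7170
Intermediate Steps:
c(C) = -11 (c(C) = -5 - 6 = -11)
z(D, a) = -43/6 + D/6 (z(D, a) = -7 + (D - 1*1)/6 = -7 + (D - 1)/6 = -7 + (-1 + D)/6 = -7 + (-⅙ + D/6) = -43/6 + D/6)
A(Z) = -32*Z (A(Z) = -4*(Z + Z)*4 = -4*2*Z*4 = -32*Z)
v(R) = 10 (v(R) = 5 - 1*(-5) = 5 + 5 = 10)
7180 - v(-2/z(1, 2) + A(6)/c(-9)) = 7180 - 1*10 = 7180 - 10 = 7170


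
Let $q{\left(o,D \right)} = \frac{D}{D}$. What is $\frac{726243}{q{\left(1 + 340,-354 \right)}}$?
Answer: $726243$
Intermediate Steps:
$q{\left(o,D \right)} = 1$
$\frac{726243}{q{\left(1 + 340,-354 \right)}} = \frac{726243}{1} = 726243 \cdot 1 = 726243$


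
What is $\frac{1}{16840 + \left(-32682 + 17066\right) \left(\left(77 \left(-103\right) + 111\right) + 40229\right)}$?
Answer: $- \frac{1}{506082104} \approx -1.976 \cdot 10^{-9}$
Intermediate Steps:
$\frac{1}{16840 + \left(-32682 + 17066\right) \left(\left(77 \left(-103\right) + 111\right) + 40229\right)} = \frac{1}{16840 - 15616 \left(\left(-7931 + 111\right) + 40229\right)} = \frac{1}{16840 - 15616 \left(-7820 + 40229\right)} = \frac{1}{16840 - 506098944} = \frac{1}{-506082104} = - \frac{1}{506082104}$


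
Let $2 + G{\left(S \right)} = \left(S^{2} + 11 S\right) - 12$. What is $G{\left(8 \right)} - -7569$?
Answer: $7707$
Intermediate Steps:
$G{\left(S \right)} = -14 + S^{2} + 11 S$ ($G{\left(S \right)} = -2 - \left(12 - S^{2} - 11 S\right) = -2 + \left(-12 + S^{2} + 11 S\right) = -14 + S^{2} + 11 S$)
$G{\left(8 \right)} - -7569 = \left(-14 + 8^{2} + 11 \cdot 8\right) - -7569 = \left(-14 + 64 + 88\right) + 7569 = 138 + 7569 = 7707$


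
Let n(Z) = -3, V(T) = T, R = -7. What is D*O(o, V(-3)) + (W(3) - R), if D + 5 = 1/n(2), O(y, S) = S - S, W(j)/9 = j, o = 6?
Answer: 34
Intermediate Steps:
W(j) = 9*j
O(y, S) = 0
D = -16/3 (D = -5 + 1/(-3) = -5 - 1/3 = -16/3 ≈ -5.3333)
D*O(o, V(-3)) + (W(3) - R) = -16/3*0 + (9*3 - 1*(-7)) = 0 + (27 + 7) = 0 + 34 = 34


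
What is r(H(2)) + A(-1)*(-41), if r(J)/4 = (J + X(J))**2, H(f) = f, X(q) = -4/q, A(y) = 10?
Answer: -410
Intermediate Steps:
r(J) = 4*(J - 4/J)**2
r(H(2)) + A(-1)*(-41) = 4*(-4 + 2**2)**2/2**2 + 10*(-41) = 4*(1/4)*(-4 + 4)**2 - 410 = 4*(1/4)*0**2 - 410 = 4*(1/4)*0 - 410 = 0 - 410 = -410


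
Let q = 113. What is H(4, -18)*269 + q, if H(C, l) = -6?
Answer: -1501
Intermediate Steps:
H(4, -18)*269 + q = -6*269 + 113 = -1614 + 113 = -1501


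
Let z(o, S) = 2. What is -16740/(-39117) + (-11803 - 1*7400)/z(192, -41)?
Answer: -250376757/26078 ≈ -9601.1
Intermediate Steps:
-16740/(-39117) + (-11803 - 1*7400)/z(192, -41) = -16740/(-39117) + (-11803 - 1*7400)/2 = -16740*(-1/39117) + (-11803 - 7400)*(½) = 5580/13039 - 19203*½ = 5580/13039 - 19203/2 = -250376757/26078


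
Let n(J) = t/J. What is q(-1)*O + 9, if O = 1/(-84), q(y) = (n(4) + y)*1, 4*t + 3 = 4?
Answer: 4037/448 ≈ 9.0112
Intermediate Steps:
t = 1/4 (t = -3/4 + (1/4)*4 = -3/4 + 1 = 1/4 ≈ 0.25000)
n(J) = 1/(4*J)
q(y) = 1/16 + y (q(y) = ((1/4)/4 + y)*1 = ((1/4)*(1/4) + y)*1 = (1/16 + y)*1 = 1/16 + y)
O = -1/84 ≈ -0.011905
q(-1)*O + 9 = (1/16 - 1)*(-1/84) + 9 = -15/16*(-1/84) + 9 = 5/448 + 9 = 4037/448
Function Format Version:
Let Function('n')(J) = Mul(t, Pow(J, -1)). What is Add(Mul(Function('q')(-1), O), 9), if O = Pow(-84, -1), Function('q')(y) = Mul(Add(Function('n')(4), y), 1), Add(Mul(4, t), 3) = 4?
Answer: Rational(4037, 448) ≈ 9.0112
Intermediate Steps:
t = Rational(1, 4) (t = Add(Rational(-3, 4), Mul(Rational(1, 4), 4)) = Add(Rational(-3, 4), 1) = Rational(1, 4) ≈ 0.25000)
Function('n')(J) = Mul(Rational(1, 4), Pow(J, -1))
Function('q')(y) = Add(Rational(1, 16), y) (Function('q')(y) = Mul(Add(Mul(Rational(1, 4), Pow(4, -1)), y), 1) = Mul(Add(Mul(Rational(1, 4), Rational(1, 4)), y), 1) = Mul(Add(Rational(1, 16), y), 1) = Add(Rational(1, 16), y))
O = Rational(-1, 84) ≈ -0.011905
Add(Mul(Function('q')(-1), O), 9) = Add(Mul(Add(Rational(1, 16), -1), Rational(-1, 84)), 9) = Add(Mul(Rational(-15, 16), Rational(-1, 84)), 9) = Add(Rational(5, 448), 9) = Rational(4037, 448)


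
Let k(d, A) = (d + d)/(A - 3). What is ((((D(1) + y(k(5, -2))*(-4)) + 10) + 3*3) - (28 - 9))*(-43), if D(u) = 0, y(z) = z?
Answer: -344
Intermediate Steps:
k(d, A) = 2*d/(-3 + A) (k(d, A) = (2*d)/(-3 + A) = 2*d/(-3 + A))
((((D(1) + y(k(5, -2))*(-4)) + 10) + 3*3) - (28 - 9))*(-43) = ((((0 + (2*5/(-3 - 2))*(-4)) + 10) + 3*3) - (28 - 9))*(-43) = ((((0 + (2*5/(-5))*(-4)) + 10) + 9) - 1*19)*(-43) = ((((0 + (2*5*(-⅕))*(-4)) + 10) + 9) - 19)*(-43) = ((((0 - 2*(-4)) + 10) + 9) - 19)*(-43) = ((((0 + 8) + 10) + 9) - 19)*(-43) = (((8 + 10) + 9) - 19)*(-43) = ((18 + 9) - 19)*(-43) = (27 - 19)*(-43) = 8*(-43) = -344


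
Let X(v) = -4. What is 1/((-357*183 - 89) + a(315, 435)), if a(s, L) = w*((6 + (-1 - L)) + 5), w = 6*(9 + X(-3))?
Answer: -1/78170 ≈ -1.2793e-5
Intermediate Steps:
w = 30 (w = 6*(9 - 4) = 6*5 = 30)
a(s, L) = 300 - 30*L (a(s, L) = 30*((6 + (-1 - L)) + 5) = 30*((5 - L) + 5) = 30*(10 - L) = 300 - 30*L)
1/((-357*183 - 89) + a(315, 435)) = 1/((-357*183 - 89) + (300 - 30*435)) = 1/((-65331 - 89) + (300 - 13050)) = 1/(-65420 - 12750) = 1/(-78170) = -1/78170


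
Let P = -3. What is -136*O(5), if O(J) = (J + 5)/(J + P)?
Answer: -680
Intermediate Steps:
O(J) = (5 + J)/(-3 + J) (O(J) = (J + 5)/(J - 3) = (5 + J)/(-3 + J))
-136*O(5) = -136*(5 + 5)/(-3 + 5) = -136*10/2 = -68*10 = -136*5 = -680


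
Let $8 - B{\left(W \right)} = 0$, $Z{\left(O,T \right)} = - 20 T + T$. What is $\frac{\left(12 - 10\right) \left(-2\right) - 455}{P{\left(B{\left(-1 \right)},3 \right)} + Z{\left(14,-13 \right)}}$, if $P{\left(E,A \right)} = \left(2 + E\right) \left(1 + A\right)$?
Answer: $- \frac{459}{287} \approx -1.5993$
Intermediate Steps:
$Z{\left(O,T \right)} = - 19 T$
$B{\left(W \right)} = 8$ ($B{\left(W \right)} = 8 - 0 = 8 + 0 = 8$)
$P{\left(E,A \right)} = \left(1 + A\right) \left(2 + E\right)$
$\frac{\left(12 - 10\right) \left(-2\right) - 455}{P{\left(B{\left(-1 \right)},3 \right)} + Z{\left(14,-13 \right)}} = \frac{\left(12 - 10\right) \left(-2\right) - 455}{\left(2 + 8 + 2 \cdot 3 + 3 \cdot 8\right) - -247} = \frac{2 \left(-2\right) - 455}{\left(2 + 8 + 6 + 24\right) + 247} = \frac{-4 - 455}{40 + 247} = - \frac{459}{287}$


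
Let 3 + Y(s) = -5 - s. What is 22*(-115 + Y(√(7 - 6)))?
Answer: -2728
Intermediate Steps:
Y(s) = -8 - s (Y(s) = -3 + (-5 - s) = -8 - s)
22*(-115 + Y(√(7 - 6))) = 22*(-115 + (-8 - √(7 - 6))) = 22*(-115 + (-8 - √1)) = 22*(-115 + (-8 - 1*1)) = 22*(-115 + (-8 - 1)) = 22*(-115 - 9) = 22*(-124) = -2728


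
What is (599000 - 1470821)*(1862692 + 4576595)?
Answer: -5613905631627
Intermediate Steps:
(599000 - 1470821)*(1862692 + 4576595) = -871821*6439287 = -5613905631627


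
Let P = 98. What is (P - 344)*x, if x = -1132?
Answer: 278472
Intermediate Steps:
(P - 344)*x = (98 - 344)*(-1132) = -246*(-1132) = 278472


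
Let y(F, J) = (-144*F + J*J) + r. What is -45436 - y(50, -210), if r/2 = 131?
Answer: -82598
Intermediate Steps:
r = 262 (r = 2*131 = 262)
y(F, J) = 262 + J² - 144*F (y(F, J) = (-144*F + J*J) + 262 = (-144*F + J²) + 262 = (J² - 144*F) + 262 = 262 + J² - 144*F)
-45436 - y(50, -210) = -45436 - (262 + (-210)² - 144*50) = -45436 - (262 + 44100 - 7200) = -45436 - 1*37162 = -45436 - 37162 = -82598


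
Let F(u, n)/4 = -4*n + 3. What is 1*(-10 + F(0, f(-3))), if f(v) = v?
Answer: 50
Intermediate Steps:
F(u, n) = 12 - 16*n (F(u, n) = 4*(-4*n + 3) = 4*(3 - 4*n) = 12 - 16*n)
1*(-10 + F(0, f(-3))) = 1*(-10 + (12 - 16*(-3))) = 1*(-10 + (12 + 48)) = 1*(-10 + 60) = 1*50 = 50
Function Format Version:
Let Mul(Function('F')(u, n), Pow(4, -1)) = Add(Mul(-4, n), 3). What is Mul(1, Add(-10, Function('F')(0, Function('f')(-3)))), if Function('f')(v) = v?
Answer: 50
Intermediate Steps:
Function('F')(u, n) = Add(12, Mul(-16, n)) (Function('F')(u, n) = Mul(4, Add(Mul(-4, n), 3)) = Mul(4, Add(3, Mul(-4, n))) = Add(12, Mul(-16, n)))
Mul(1, Add(-10, Function('F')(0, Function('f')(-3)))) = Mul(1, Add(-10, Add(12, Mul(-16, -3)))) = Mul(1, Add(-10, Add(12, 48))) = Mul(1, Add(-10, 60)) = Mul(1, 50) = 50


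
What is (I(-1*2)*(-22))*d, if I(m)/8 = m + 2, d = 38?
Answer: 0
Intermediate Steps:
I(m) = 16 + 8*m (I(m) = 8*(m + 2) = 8*(2 + m) = 16 + 8*m)
(I(-1*2)*(-22))*d = ((16 + 8*(-1*2))*(-22))*38 = ((16 + 8*(-2))*(-22))*38 = ((16 - 16)*(-22))*38 = (0*(-22))*38 = 0*38 = 0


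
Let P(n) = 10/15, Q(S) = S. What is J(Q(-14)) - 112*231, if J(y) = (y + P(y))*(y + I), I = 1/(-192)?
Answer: -1849339/72 ≈ -25685.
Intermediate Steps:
I = -1/192 ≈ -0.0052083
P(n) = 2/3 (P(n) = 10*(1/15) = 2/3)
J(y) = (-1/192 + y)*(2/3 + y) (J(y) = (y + 2/3)*(y - 1/192) = (2/3 + y)*(-1/192 + y) = (-1/192 + y)*(2/3 + y))
J(Q(-14)) - 112*231 = (-1/288 + (-14)**2 + (127/192)*(-14)) - 112*231 = (-1/288 + 196 - 889/96) - 25872 = 13445/72 - 25872 = -1849339/72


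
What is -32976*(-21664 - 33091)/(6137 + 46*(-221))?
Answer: -601866960/1343 ≈ -4.4815e+5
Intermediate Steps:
-32976*(-21664 - 33091)/(6137 + 46*(-221)) = -32976*(-54755/(6137 - 10166)) = -32976/((-4029*(-1/54755))) = -32976/4029/54755 = -32976*54755/4029 = -601866960/1343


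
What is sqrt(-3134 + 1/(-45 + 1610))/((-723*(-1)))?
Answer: I*sqrt(7675869585)/1131495 ≈ 0.07743*I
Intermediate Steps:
sqrt(-3134 + 1/(-45 + 1610))/((-723*(-1))) = sqrt(-3134 + 1/1565)/723 = sqrt(-3134 + 1/1565)*(1/723) = sqrt(-4904709/1565)*(1/723) = (I*sqrt(7675869585)/1565)*(1/723) = I*sqrt(7675869585)/1131495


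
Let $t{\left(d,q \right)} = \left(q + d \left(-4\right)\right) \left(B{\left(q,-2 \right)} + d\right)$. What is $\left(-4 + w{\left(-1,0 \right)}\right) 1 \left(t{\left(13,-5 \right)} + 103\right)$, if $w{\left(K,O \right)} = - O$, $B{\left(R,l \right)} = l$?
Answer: $2096$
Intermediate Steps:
$t{\left(d,q \right)} = \left(-2 + d\right) \left(q - 4 d\right)$ ($t{\left(d,q \right)} = \left(q + d \left(-4\right)\right) \left(-2 + d\right) = \left(q - 4 d\right) \left(-2 + d\right) = \left(-2 + d\right) \left(q - 4 d\right)$)
$\left(-4 + w{\left(-1,0 \right)}\right) 1 \left(t{\left(13,-5 \right)} + 103\right) = \left(-4 - 0\right) 1 \left(\left(- 4 \cdot 13^{2} - -10 + 8 \cdot 13 + 13 \left(-5\right)\right) + 103\right) = \left(-4 + 0\right) 1 \left(\left(\left(-4\right) 169 + 10 + 104 - 65\right) + 103\right) = \left(-4\right) 1 \left(\left(-676 + 10 + 104 - 65\right) + 103\right) = - 4 \left(-627 + 103\right) = \left(-4\right) \left(-524\right) = 2096$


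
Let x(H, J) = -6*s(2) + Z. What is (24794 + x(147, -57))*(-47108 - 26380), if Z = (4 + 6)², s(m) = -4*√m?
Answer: -1829410272 - 1763712*√2 ≈ -1.8319e+9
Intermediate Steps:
Z = 100 (Z = 10² = 100)
x(H, J) = 100 + 24*√2 (x(H, J) = -(-24)*√2 + 100 = 24*√2 + 100 = 100 + 24*√2)
(24794 + x(147, -57))*(-47108 - 26380) = (24794 + (100 + 24*√2))*(-47108 - 26380) = (24894 + 24*√2)*(-73488) = -1829410272 - 1763712*√2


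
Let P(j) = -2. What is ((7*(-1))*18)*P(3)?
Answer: 252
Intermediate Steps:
((7*(-1))*18)*P(3) = ((7*(-1))*18)*(-2) = -7*18*(-2) = -126*(-2) = 252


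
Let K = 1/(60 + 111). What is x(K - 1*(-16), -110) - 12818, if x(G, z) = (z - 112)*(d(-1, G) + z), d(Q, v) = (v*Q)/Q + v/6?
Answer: 1275059/171 ≈ 7456.5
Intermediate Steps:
K = 1/171 ≈ 0.0058480
d(Q, v) = 7*v/6 (d(Q, v) = (Q*v)/Q + v*(⅙) = v + v/6 = 7*v/6)
x(G, z) = (-112 + z)*(z + 7*G/6) (x(G, z) = (z - 112)*(7*G/6 + z) = (-112 + z)*(z + 7*G/6))
x(K - 1*(-16), -110) - 12818 = ((-110)² - 112*(-110) - 392*(1/171 - 1*(-16))/3 + (7/6)*(1/171 - 1*(-16))*(-110)) - 12818 = (12100 + 12320 - 392*(1/171 + 16)/3 + (7/6)*(1/171 + 16)*(-110)) - 12818 = (12100 + 12320 - 392/3*2737/171 + (7/6)*(2737/171)*(-110)) - 12818 = (12100 + 12320 - 1072904/513 - 1053745/513) - 12818 = 3466937/171 - 12818 = 1275059/171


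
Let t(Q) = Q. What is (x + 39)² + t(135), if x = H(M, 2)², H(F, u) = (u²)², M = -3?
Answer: 87160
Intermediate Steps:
H(F, u) = u⁴
x = 256 (x = (2⁴)² = 16² = 256)
(x + 39)² + t(135) = (256 + 39)² + 135 = 295² + 135 = 87025 + 135 = 87160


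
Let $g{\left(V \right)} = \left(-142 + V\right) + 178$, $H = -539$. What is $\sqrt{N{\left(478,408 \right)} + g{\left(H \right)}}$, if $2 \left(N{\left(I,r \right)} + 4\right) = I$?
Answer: $2 i \sqrt{67} \approx 16.371 i$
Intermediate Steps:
$N{\left(I,r \right)} = -4 + \frac{I}{2}$
$g{\left(V \right)} = 36 + V$
$\sqrt{N{\left(478,408 \right)} + g{\left(H \right)}} = \sqrt{\left(-4 + \frac{1}{2} \cdot 478\right) + \left(36 - 539\right)} = \sqrt{\left(-4 + 239\right) - 503} = \sqrt{235 - 503} = \sqrt{-268} = 2 i \sqrt{67}$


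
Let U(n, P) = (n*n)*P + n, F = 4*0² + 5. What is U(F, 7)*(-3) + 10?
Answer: -530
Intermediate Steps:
F = 5 (F = 4*0 + 5 = 0 + 5 = 5)
U(n, P) = n + P*n² (U(n, P) = n²*P + n = P*n² + n = n + P*n²)
U(F, 7)*(-3) + 10 = (5*(1 + 7*5))*(-3) + 10 = (5*(1 + 35))*(-3) + 10 = (5*36)*(-3) + 10 = 180*(-3) + 10 = -540 + 10 = -530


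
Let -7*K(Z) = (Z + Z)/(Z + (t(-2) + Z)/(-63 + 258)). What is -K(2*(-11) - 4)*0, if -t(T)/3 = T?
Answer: 0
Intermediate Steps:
t(T) = -3*T
K(Z) = -2*Z/(7*(2/65 + 196*Z/195)) (K(Z) = -(Z + Z)/(7*(Z + (-3*(-2) + Z)/(-63 + 258))) = -2*Z/(7*(Z + (6 + Z)/195)) = -2*Z/(7*(Z + (6 + Z)*(1/195))) = -2*Z/(7*(Z + (2/65 + Z/195))) = -2*Z/(7*(2/65 + 196*Z/195)))
-K(2*(-11) - 4)*0 = -(-195*(2*(-11) - 4)/(21 + 686*(2*(-11) - 4)))*0 = -(-195*(-22 - 4)/(21 + 686*(-22 - 4)))*0 = -(-195*(-26)/(21 + 686*(-26)))*0 = -(-195*(-26)/(21 - 17836))*0 = -(-195*(-26)/(-17815))*0 = -(-195*(-26)*(-1/17815))*0 = -(-1014)*0/3563 = -1*0 = 0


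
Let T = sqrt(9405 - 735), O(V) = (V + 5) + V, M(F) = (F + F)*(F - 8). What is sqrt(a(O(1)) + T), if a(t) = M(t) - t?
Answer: sqrt(-21 + 17*sqrt(30)) ≈ 8.4919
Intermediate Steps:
M(F) = 2*F*(-8 + F) (M(F) = (2*F)*(-8 + F) = 2*F*(-8 + F))
O(V) = 5 + 2*V (O(V) = (5 + V) + V = 5 + 2*V)
a(t) = -t + 2*t*(-8 + t) (a(t) = 2*t*(-8 + t) - t = -t + 2*t*(-8 + t))
T = 17*sqrt(30) (T = sqrt(8670) = 17*sqrt(30) ≈ 93.113)
sqrt(a(O(1)) + T) = sqrt((5 + 2*1)*(-17 + 2*(5 + 2*1)) + 17*sqrt(30)) = sqrt((5 + 2)*(-17 + 2*(5 + 2)) + 17*sqrt(30)) = sqrt(7*(-17 + 2*7) + 17*sqrt(30)) = sqrt(7*(-17 + 14) + 17*sqrt(30)) = sqrt(7*(-3) + 17*sqrt(30)) = sqrt(-21 + 17*sqrt(30))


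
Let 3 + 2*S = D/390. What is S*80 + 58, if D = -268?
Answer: -3490/39 ≈ -89.487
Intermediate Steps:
S = -719/390 (S = -3/2 + (-268/390)/2 = -3/2 + (-268*1/390)/2 = -3/2 + (½)*(-134/195) = -3/2 - 67/195 = -719/390 ≈ -1.8436)
S*80 + 58 = -719/390*80 + 58 = -5752/39 + 58 = -3490/39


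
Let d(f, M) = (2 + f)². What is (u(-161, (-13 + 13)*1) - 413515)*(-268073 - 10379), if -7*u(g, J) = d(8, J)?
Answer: 806036396660/7 ≈ 1.1515e+11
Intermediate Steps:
u(g, J) = -100/7 (u(g, J) = -(2 + 8)²/7 = -⅐*10² = -⅐*100 = -100/7)
(u(-161, (-13 + 13)*1) - 413515)*(-268073 - 10379) = (-100/7 - 413515)*(-268073 - 10379) = -2894705/7*(-278452) = 806036396660/7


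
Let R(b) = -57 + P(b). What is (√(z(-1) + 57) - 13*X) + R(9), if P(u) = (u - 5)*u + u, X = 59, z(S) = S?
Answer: -779 + 2*√14 ≈ -771.52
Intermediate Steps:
P(u) = u + u*(-5 + u) (P(u) = (-5 + u)*u + u = u*(-5 + u) + u = u + u*(-5 + u))
R(b) = -57 + b*(-4 + b)
(√(z(-1) + 57) - 13*X) + R(9) = (√(-1 + 57) - 13*59) + (-57 + 9*(-4 + 9)) = (√56 - 767) + (-57 + 9*5) = (2*√14 - 767) + (-57 + 45) = (-767 + 2*√14) - 12 = -779 + 2*√14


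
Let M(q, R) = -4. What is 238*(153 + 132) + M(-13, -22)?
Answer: 67826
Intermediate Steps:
238*(153 + 132) + M(-13, -22) = 238*(153 + 132) - 4 = 238*285 - 4 = 67830 - 4 = 67826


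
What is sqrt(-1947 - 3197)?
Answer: 2*I*sqrt(1286) ≈ 71.722*I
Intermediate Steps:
sqrt(-1947 - 3197) = sqrt(-5144) = 2*I*sqrt(1286)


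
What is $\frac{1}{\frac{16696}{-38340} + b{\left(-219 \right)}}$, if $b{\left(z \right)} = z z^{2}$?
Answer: $- \frac{9585}{100675658689} \approx -9.5207 \cdot 10^{-8}$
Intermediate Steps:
$b{\left(z \right)} = z^{3}$
$\frac{1}{\frac{16696}{-38340} + b{\left(-219 \right)}} = \frac{1}{\frac{16696}{-38340} + \left(-219\right)^{3}} = \frac{1}{16696 \left(- \frac{1}{38340}\right) - 10503459} = \frac{1}{- \frac{4174}{9585} - 10503459} = \frac{1}{- \frac{100675658689}{9585}} = - \frac{9585}{100675658689}$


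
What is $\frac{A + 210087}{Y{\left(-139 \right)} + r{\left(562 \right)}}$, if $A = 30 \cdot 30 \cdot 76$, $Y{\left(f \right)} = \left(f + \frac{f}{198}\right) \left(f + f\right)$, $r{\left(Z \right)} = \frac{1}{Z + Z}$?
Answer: $\frac{30988919412}{4321644095} \approx 7.1706$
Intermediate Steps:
$r{\left(Z \right)} = \frac{1}{2 Z}$
$Y{\left(f \right)} = \frac{199 f^{2}}{99}$ ($Y{\left(f \right)} = \left(f + f \frac{1}{198}\right) 2 f = \left(f + \frac{f}{198}\right) 2 f = \frac{199 f}{198} \cdot 2 f = \frac{199 f^{2}}{99}$)
$A = 68400$ ($A = 900 \cdot 76 = 68400$)
$\frac{A + 210087}{Y{\left(-139 \right)} + r{\left(562 \right)}} = \frac{68400 + 210087}{\frac{199 \left(-139\right)^{2}}{99} + \frac{1}{2 \cdot 562}} = \frac{278487}{\frac{199}{99} \cdot 19321 + \frac{1}{2} \cdot \frac{1}{562}} = \frac{278487}{\frac{3844879}{99} + \frac{1}{1124}} = \frac{278487}{\frac{4321644095}{111276}} = 278487 \cdot \frac{111276}{4321644095} = \frac{30988919412}{4321644095}$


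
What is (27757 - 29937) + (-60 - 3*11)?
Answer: -2273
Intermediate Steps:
(27757 - 29937) + (-60 - 3*11) = -2180 + (-60 - 33) = -2180 - 93 = -2273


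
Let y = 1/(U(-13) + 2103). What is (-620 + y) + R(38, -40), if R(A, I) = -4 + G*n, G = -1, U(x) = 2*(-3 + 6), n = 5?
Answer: -1326560/2109 ≈ -629.00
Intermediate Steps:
U(x) = 6 (U(x) = 2*3 = 6)
R(A, I) = -9 (R(A, I) = -4 - 1*5 = -4 - 5 = -9)
y = 1/2109 (y = 1/(6 + 2103) = 1/2109 ≈ 0.00047416)
(-620 + y) + R(38, -40) = (-620 + 1/2109) - 9 = -1307579/2109 - 9 = -1326560/2109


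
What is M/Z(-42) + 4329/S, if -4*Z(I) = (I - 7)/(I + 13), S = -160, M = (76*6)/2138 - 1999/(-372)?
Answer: -31397339537/779429280 ≈ -40.282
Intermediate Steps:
M = 2221747/397668 (M = 456*(1/2138) - 1999*(-1/372) = 228/1069 + 1999/372 = 2221747/397668 ≈ 5.5869)
Z(I) = -(-7 + I)/(4*(13 + I)) (Z(I) = -(I - 7)/(4*(I + 13)) = -(-7 + I)/(4*(13 + I)))
M/Z(-42) + 4329/S = 2221747/(397668*(((7 - 1*(-42))/(4*(13 - 42))))) + 4329/(-160) = 2221747/(397668*(((¼)*(7 + 42)/(-29)))) + 4329*(-1/160) = 2221747/(397668*(((¼)*(-1/29)*49))) - 4329/160 = 2221747/(397668*(-49/116)) - 4329/160 = (2221747/397668)*(-116/49) - 4329/160 = -64430663/4871433 - 4329/160 = -31397339537/779429280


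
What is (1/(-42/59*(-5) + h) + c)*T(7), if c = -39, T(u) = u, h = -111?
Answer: -1730960/6339 ≈ -273.06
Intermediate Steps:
(1/(-42/59*(-5) + h) + c)*T(7) = (1/(-42/59*(-5) - 111) - 39)*7 = (1/(210/59 - 111) - 39)*7 = (1/(-6339/59) - 39)*7 = (-59/6339 - 39)*7 = -247280/6339*7 = -1730960/6339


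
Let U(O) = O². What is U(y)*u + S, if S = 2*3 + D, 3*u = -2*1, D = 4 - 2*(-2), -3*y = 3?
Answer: 40/3 ≈ 13.333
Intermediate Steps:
y = -1 (y = -⅓*3 = -1)
D = 8 (D = 4 + 4 = 8)
u = -⅔ (u = (-2*1)/3 = (⅓)*(-2) = -⅔ ≈ -0.66667)
S = 14 (S = 2*3 + 8 = 6 + 8 = 14)
U(y)*u + S = (-1)²*(-⅔) + 14 = 1*(-⅔) + 14 = -⅔ + 14 = 40/3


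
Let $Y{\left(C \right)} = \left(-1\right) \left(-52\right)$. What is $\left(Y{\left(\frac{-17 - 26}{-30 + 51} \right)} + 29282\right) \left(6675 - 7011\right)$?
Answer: $-9856224$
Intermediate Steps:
$Y{\left(C \right)} = 52$
$\left(Y{\left(\frac{-17 - 26}{-30 + 51} \right)} + 29282\right) \left(6675 - 7011\right) = \left(52 + 29282\right) \left(6675 - 7011\right) = 29334 \left(-336\right) = -9856224$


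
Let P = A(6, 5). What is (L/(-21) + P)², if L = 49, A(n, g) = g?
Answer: 64/9 ≈ 7.1111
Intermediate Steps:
P = 5
(L/(-21) + P)² = (49/(-21) + 5)² = (49*(-1/21) + 5)² = (-7/3 + 5)² = (8/3)² = 64/9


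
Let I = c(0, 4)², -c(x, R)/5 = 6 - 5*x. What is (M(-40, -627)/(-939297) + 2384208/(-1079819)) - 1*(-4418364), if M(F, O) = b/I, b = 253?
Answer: 175359721945767852791/39688855326900 ≈ 4.4184e+6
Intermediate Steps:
c(x, R) = -30 + 25*x (c(x, R) = -5*(6 - 5*x) = -30 + 25*x)
I = 900 (I = (-30 + 25*0)² = (-30 + 0)² = (-30)² = 900)
M(F, O) = 253/900
(M(-40, -627)/(-939297) + 2384208/(-1079819)) - 1*(-4418364) = ((253/900)/(-939297) + 2384208/(-1079819)) - 1*(-4418364) = ((253/900)*(-1/939297) + 2384208*(-1/1079819)) + 4418364 = (-11/36755100 - 2384208/1079819) + 4418364 = -87631815338809/39688855326900 + 4418364 = 175359721945767852791/39688855326900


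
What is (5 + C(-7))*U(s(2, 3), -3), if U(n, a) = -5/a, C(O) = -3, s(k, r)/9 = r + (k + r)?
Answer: 10/3 ≈ 3.3333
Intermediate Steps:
s(k, r) = 9*k + 18*r (s(k, r) = 9*(r + (k + r)) = 9*(k + 2*r) = 9*k + 18*r)
(5 + C(-7))*U(s(2, 3), -3) = (5 - 3)*(-5/(-3)) = 2*(-5*(-⅓)) = 2*(5/3) = 10/3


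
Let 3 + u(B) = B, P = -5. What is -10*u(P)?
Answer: 80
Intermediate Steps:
u(B) = -3 + B
-10*u(P) = -10*(-3 - 5) = -10*(-8) = 80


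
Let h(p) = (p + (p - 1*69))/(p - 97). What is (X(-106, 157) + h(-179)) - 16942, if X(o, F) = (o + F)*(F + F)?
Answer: -255701/276 ≈ -926.45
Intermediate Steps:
X(o, F) = 2*F*(F + o) (X(o, F) = (F + o)*(2*F) = 2*F*(F + o))
h(p) = (-69 + 2*p)/(-97 + p) (h(p) = (p + (p - 69))/(-97 + p) = (p + (-69 + p))/(-97 + p) = (-69 + 2*p)/(-97 + p))
(X(-106, 157) + h(-179)) - 16942 = (2*157*(157 - 106) + (-69 + 2*(-179))/(-97 - 179)) - 16942 = (2*157*51 + (-69 - 358)/(-276)) - 16942 = (16014 - 1/276*(-427)) - 16942 = (16014 + 427/276) - 16942 = 4420291/276 - 16942 = -255701/276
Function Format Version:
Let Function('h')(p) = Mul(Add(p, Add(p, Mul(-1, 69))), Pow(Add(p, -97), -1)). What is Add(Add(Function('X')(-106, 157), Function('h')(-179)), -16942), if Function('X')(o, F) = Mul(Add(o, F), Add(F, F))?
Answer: Rational(-255701, 276) ≈ -926.45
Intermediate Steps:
Function('X')(o, F) = Mul(2, F, Add(F, o)) (Function('X')(o, F) = Mul(Add(F, o), Mul(2, F)) = Mul(2, F, Add(F, o)))
Function('h')(p) = Mul(Pow(Add(-97, p), -1), Add(-69, Mul(2, p))) (Function('h')(p) = Mul(Add(p, Add(p, -69)), Pow(Add(-97, p), -1)) = Mul(Add(p, Add(-69, p)), Pow(Add(-97, p), -1)) = Mul(Add(-69, Mul(2, p)), Pow(Add(-97, p), -1)) = Mul(Pow(Add(-97, p), -1), Add(-69, Mul(2, p))))
Add(Add(Function('X')(-106, 157), Function('h')(-179)), -16942) = Add(Add(Mul(2, 157, Add(157, -106)), Mul(Pow(Add(-97, -179), -1), Add(-69, Mul(2, -179)))), -16942) = Add(Add(Mul(2, 157, 51), Mul(Pow(-276, -1), Add(-69, -358))), -16942) = Add(Add(16014, Mul(Rational(-1, 276), -427)), -16942) = Add(Add(16014, Rational(427, 276)), -16942) = Add(Rational(4420291, 276), -16942) = Rational(-255701, 276)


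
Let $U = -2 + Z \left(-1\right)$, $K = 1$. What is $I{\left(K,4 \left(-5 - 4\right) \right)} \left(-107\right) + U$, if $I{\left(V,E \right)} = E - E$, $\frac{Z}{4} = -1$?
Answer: $2$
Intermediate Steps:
$Z = -4$ ($Z = 4 \left(-1\right) = -4$)
$I{\left(V,E \right)} = 0$
$U = 2$ ($U = -2 - -4 = -2 + 4 = 2$)
$I{\left(K,4 \left(-5 - 4\right) \right)} \left(-107\right) + U = 0 \left(-107\right) + 2 = 0 + 2 = 2$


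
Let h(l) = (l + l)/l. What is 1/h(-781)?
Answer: ½ ≈ 0.50000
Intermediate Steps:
h(l) = 2 (h(l) = (2*l)/l = 2)
1/h(-781) = 1/2 = ½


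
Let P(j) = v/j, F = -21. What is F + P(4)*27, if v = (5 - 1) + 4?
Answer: 33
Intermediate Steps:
v = 8 (v = 4 + 4 = 8)
P(j) = 8/j
F + P(4)*27 = -21 + (8/4)*27 = -21 + (8*(1/4))*27 = -21 + 2*27 = -21 + 54 = 33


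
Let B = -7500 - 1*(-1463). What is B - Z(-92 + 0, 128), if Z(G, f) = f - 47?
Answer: -6118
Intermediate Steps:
Z(G, f) = -47 + f
B = -6037 (B = -7500 + 1463 = -6037)
B - Z(-92 + 0, 128) = -6037 - (-47 + 128) = -6037 - 1*81 = -6037 - 81 = -6118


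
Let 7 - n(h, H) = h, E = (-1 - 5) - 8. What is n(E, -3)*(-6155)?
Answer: -129255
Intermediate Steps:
E = -14 (E = -6 - 8 = -14)
n(h, H) = 7 - h
n(E, -3)*(-6155) = (7 - 1*(-14))*(-6155) = (7 + 14)*(-6155) = 21*(-6155) = -129255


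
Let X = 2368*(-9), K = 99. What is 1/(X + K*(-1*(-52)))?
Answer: -1/16164 ≈ -6.1866e-5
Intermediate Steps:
X = -21312
1/(X + K*(-1*(-52))) = 1/(-21312 + 99*(-1*(-52))) = 1/(-21312 + 99*52) = 1/(-21312 + 5148) = 1/(-16164) = -1/16164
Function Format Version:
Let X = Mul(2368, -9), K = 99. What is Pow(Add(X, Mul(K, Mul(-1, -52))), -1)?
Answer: Rational(-1, 16164) ≈ -6.1866e-5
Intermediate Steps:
X = -21312
Pow(Add(X, Mul(K, Mul(-1, -52))), -1) = Pow(Add(-21312, Mul(99, Mul(-1, -52))), -1) = Pow(Add(-21312, Mul(99, 52)), -1) = Pow(Add(-21312, 5148), -1) = Pow(-16164, -1) = Rational(-1, 16164)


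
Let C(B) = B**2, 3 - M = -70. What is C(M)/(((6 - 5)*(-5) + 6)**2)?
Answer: 5329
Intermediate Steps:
M = 73 (M = 3 - 1*(-70) = 3 + 70 = 73)
C(M)/(((6 - 5)*(-5) + 6)**2) = 73**2/(((6 - 5)*(-5) + 6)**2) = 5329/((1*(-5) + 6)**2) = 5329/((-5 + 6)**2) = 5329/(1**2) = 5329/1 = 5329*1 = 5329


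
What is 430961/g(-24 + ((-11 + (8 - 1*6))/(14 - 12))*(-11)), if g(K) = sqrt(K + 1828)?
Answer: 430961*sqrt(7414)/3707 ≈ 10010.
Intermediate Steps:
g(K) = sqrt(1828 + K)
430961/g(-24 + ((-11 + (8 - 1*6))/(14 - 12))*(-11)) = 430961/(sqrt(1828 + (-24 + ((-11 + (8 - 1*6))/(14 - 12))*(-11)))) = 430961/(sqrt(1828 + (-24 + ((-11 + (8 - 6))/2)*(-11)))) = 430961/(sqrt(1828 + (-24 + ((-11 + 2)*(1/2))*(-11)))) = 430961/(sqrt(1828 + (-24 - 9*1/2*(-11)))) = 430961/(sqrt(1828 + (-24 - 9/2*(-11)))) = 430961/(sqrt(1828 + (-24 + 99/2))) = 430961/(sqrt(1828 + 51/2)) = 430961/(sqrt(3707/2)) = 430961/((sqrt(7414)/2)) = 430961*(sqrt(7414)/3707) = 430961*sqrt(7414)/3707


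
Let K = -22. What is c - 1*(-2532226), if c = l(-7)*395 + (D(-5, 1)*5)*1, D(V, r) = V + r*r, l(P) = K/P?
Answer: 17734132/7 ≈ 2.5334e+6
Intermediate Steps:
l(P) = -22/P
D(V, r) = V + r²
c = 8550/7 (c = -22/(-7)*395 + ((-5 + 1²)*5)*1 = -22*(-⅐)*395 + ((-5 + 1)*5)*1 = (22/7)*395 - 4*5*1 = 8690/7 - 20*1 = 8690/7 - 20 = 8550/7 ≈ 1221.4)
c - 1*(-2532226) = 8550/7 - 1*(-2532226) = 8550/7 + 2532226 = 17734132/7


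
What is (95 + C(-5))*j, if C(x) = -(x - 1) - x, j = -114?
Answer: -12084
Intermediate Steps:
C(x) = 1 - 2*x (C(x) = -(-1 + x) - x = (1 - x) - x = 1 - 2*x)
(95 + C(-5))*j = (95 + (1 - 2*(-5)))*(-114) = (95 + (1 + 10))*(-114) = (95 + 11)*(-114) = 106*(-114) = -12084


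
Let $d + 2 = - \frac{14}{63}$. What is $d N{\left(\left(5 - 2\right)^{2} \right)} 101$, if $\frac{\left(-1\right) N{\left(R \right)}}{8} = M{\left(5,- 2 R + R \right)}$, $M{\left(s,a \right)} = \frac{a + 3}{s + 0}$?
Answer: $- \frac{6464}{3} \approx -2154.7$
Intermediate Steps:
$d = - \frac{20}{9}$ ($d = -2 - \frac{14}{63} = -2 - \frac{2}{9} = - \frac{20}{9} \approx -2.2222$)
$M{\left(s,a \right)} = \frac{3 + a}{s}$
$N{\left(R \right)} = - \frac{24}{5} + \frac{8 R}{5}$ ($N{\left(R \right)} = - 8 \frac{3 + \left(- 2 R + R\right)}{5} = - 8 \frac{3 - R}{5} = - 8 \left(\frac{3}{5} - \frac{R}{5}\right) = - \frac{24}{5} + \frac{8 R}{5}$)
$d N{\left(\left(5 - 2\right)^{2} \right)} 101 = - \frac{20 \left(- \frac{24}{5} + \frac{8 \left(5 - 2\right)^{2}}{5}\right)}{9} \cdot 101 = - \frac{20 \left(- \frac{24}{5} + \frac{8 \cdot 3^{2}}{5}\right)}{9} \cdot 101 = - \frac{20 \left(- \frac{24}{5} + \frac{8}{5} \cdot 9\right)}{9} \cdot 101 = - \frac{20 \left(- \frac{24}{5} + \frac{72}{5}\right)}{9} \cdot 101 = \left(- \frac{20}{9}\right) \frac{48}{5} \cdot 101 = \left(- \frac{64}{3}\right) 101 = - \frac{6464}{3}$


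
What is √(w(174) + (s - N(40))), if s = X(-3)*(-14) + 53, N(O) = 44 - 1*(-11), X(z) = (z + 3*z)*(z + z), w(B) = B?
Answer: 2*I*√209 ≈ 28.914*I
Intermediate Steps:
X(z) = 8*z² (X(z) = (4*z)*(2*z) = 8*z²)
N(O) = 55 (N(O) = 44 + 11 = 55)
s = -955 (s = (8*(-3)²)*(-14) + 53 = (8*9)*(-14) + 53 = 72*(-14) + 53 = -1008 + 53 = -955)
√(w(174) + (s - N(40))) = √(174 + (-955 - 1*55)) = √(174 + (-955 - 55)) = √(174 - 1010) = √(-836) = 2*I*√209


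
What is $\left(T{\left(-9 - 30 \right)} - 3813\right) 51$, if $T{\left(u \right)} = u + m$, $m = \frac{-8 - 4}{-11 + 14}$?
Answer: $-196656$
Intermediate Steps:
$m = -4$ ($m = - \frac{12}{3} = \left(-12\right) \frac{1}{3} = -4$)
$T{\left(u \right)} = -4 + u$ ($T{\left(u \right)} = u - 4 = -4 + u$)
$\left(T{\left(-9 - 30 \right)} - 3813\right) 51 = \left(\left(-4 - 39\right) - 3813\right) 51 = \left(-43 - 3813\right) 51 = \left(-3856\right) 51 = -196656$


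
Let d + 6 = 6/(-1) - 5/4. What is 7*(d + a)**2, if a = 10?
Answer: 1183/16 ≈ 73.938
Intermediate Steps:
d = -53/4 (d = -6 + (6/(-1) - 5/4) = -6 + (6*(-1) - 5*1/4) = -6 + (-6 - 5/4) = -6 - 29/4 = -53/4 ≈ -13.250)
7*(d + a)**2 = 7*(-53/4 + 10)**2 = 7*(-13/4)**2 = 7*(169/16) = 1183/16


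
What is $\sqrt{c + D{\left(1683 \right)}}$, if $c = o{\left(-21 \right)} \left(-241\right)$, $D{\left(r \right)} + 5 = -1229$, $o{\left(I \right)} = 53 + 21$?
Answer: $2 i \sqrt{4767} \approx 138.09 i$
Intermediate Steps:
$o{\left(I \right)} = 74$
$D{\left(r \right)} = -1234$ ($D{\left(r \right)} = -5 - 1229 = -1234$)
$c = -17834$ ($c = 74 \left(-241\right) = -17834$)
$\sqrt{c + D{\left(1683 \right)}} = \sqrt{-17834 - 1234} = \sqrt{-19068} = 2 i \sqrt{4767}$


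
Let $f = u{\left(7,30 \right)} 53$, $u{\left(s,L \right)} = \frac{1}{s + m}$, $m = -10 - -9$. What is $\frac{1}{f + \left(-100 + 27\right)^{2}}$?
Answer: $\frac{6}{32027} \approx 0.00018734$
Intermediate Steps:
$m = -1$ ($m = -10 + 9 = -1$)
$u{\left(s,L \right)} = \frac{1}{-1 + s}$ ($u{\left(s,L \right)} = \frac{1}{s - 1} = \frac{1}{-1 + s}$)
$f = \frac{53}{6}$ ($f = \frac{1}{-1 + 7} \cdot 53 = \frac{1}{6} \cdot 53 = \frac{53}{6} \approx 8.8333$)
$\frac{1}{f + \left(-100 + 27\right)^{2}} = \frac{1}{\frac{53}{6} + \left(-100 + 27\right)^{2}} = \frac{1}{\frac{53}{6} + \left(-73\right)^{2}} = \frac{1}{\frac{53}{6} + 5329} = \frac{1}{\frac{32027}{6}} = \frac{6}{32027}$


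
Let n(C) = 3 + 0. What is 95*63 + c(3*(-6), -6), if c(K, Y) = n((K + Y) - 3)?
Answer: 5988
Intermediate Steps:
n(C) = 3
c(K, Y) = 3
95*63 + c(3*(-6), -6) = 95*63 + 3 = 5985 + 3 = 5988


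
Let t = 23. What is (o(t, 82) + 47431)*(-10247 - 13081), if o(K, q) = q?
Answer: -1108383264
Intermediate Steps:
(o(t, 82) + 47431)*(-10247 - 13081) = (82 + 47431)*(-10247 - 13081) = 47513*(-23328) = -1108383264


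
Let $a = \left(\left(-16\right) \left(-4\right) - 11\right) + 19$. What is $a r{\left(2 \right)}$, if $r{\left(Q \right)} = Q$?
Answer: $144$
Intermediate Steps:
$a = 72$ ($a = \left(64 - 11\right) + 19 = 53 + 19 = 72$)
$a r{\left(2 \right)} = 72 \cdot 2 = 144$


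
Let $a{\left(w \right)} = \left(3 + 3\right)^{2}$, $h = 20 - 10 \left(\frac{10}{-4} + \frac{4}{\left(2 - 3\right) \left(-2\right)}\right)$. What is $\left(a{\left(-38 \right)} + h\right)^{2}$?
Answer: $3721$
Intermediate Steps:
$h = 25$ ($h = 20 - 10 \left(10 \left(- \frac{1}{4}\right) + \frac{4}{\left(-1\right) \left(-2\right)}\right) = 20 - 10 \left(- \frac{5}{2} + \frac{4}{2}\right) = 20 - 10 \left(- \frac{5}{2} + 4 \cdot \frac{1}{2}\right) = 20 - 10 \left(- \frac{5}{2} + 2\right) = 20 - -5 = 20 + 5 = 25$)
$a{\left(w \right)} = 36$ ($a{\left(w \right)} = 6^{2} = 36$)
$\left(a{\left(-38 \right)} + h\right)^{2} = \left(36 + 25\right)^{2} = 61^{2} = 3721$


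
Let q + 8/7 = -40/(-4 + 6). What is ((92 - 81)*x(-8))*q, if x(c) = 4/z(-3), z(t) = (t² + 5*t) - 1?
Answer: 6512/49 ≈ 132.90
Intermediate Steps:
z(t) = -1 + t² + 5*t
x(c) = -4/7 (x(c) = 4/(-1 + (-3)² + 5*(-3)) = 4/(-1 + 9 - 15) = 4/(-7) = 4*(-⅐) = -4/7)
q = -148/7 (q = -8/7 - 40/(-4 + 6) = -8/7 - 40/2 = -8/7 + (½)*(-40) = -8/7 - 20 = -148/7 ≈ -21.143)
((92 - 81)*x(-8))*q = ((92 - 81)*(-4/7))*(-148/7) = (11*(-4/7))*(-148/7) = -44/7*(-148/7) = 6512/49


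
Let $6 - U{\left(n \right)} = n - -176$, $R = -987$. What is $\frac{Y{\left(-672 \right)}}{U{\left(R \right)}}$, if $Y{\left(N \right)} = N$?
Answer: $- \frac{672}{817} \approx -0.82252$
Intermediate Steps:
$U{\left(n \right)} = -170 - n$ ($U{\left(n \right)} = 6 - \left(n - -176\right) = 6 - \left(n + 176\right) = 6 - \left(176 + n\right) = -170 - n$)
$\frac{Y{\left(-672 \right)}}{U{\left(R \right)}} = - \frac{672}{-170 - -987} = - \frac{672}{-170 + 987} = - \frac{672}{817}$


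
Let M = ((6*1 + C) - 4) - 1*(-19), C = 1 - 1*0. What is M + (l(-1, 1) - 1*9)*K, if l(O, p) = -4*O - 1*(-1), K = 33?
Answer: -110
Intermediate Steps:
l(O, p) = 1 - 4*O (l(O, p) = -4*O + 1 = 1 - 4*O)
C = 1 (C = 1 + 0 = 1)
M = 22 (M = ((6*1 + 1) - 4) - 1*(-19) = ((6 + 1) - 4) + 19 = (7 - 4) + 19 = 3 + 19 = 22)
M + (l(-1, 1) - 1*9)*K = 22 + ((1 - 4*(-1)) - 1*9)*33 = 22 + ((1 + 4) - 9)*33 = 22 + (5 - 9)*33 = 22 - 4*33 = 22 - 132 = -110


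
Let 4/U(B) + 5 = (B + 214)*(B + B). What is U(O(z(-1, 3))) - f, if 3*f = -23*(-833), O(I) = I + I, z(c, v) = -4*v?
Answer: -174825887/27375 ≈ -6386.3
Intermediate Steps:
O(I) = 2*I
U(B) = 4/(-5 + 2*B*(214 + B)) (U(B) = 4/(-5 + (B + 214)*(B + B)) = 4/(-5 + (214 + B)*(2*B)) = 4/(-5 + 2*B*(214 + B)))
f = 19159/3 (f = (-23*(-833))/3 = (⅓)*19159 = 19159/3 ≈ 6386.3)
U(O(z(-1, 3))) - f = 4/(-5 + 2*(2*(-4*3))² + 428*(2*(-4*3))) - 1*19159/3 = 4/(-5 + 2*(2*(-12))² + 428*(2*(-12))) - 19159/3 = 4/(-5 + 2*(-24)² + 428*(-24)) - 19159/3 = 4/(-5 + 2*576 - 10272) - 19159/3 = 4/(-5 + 1152 - 10272) - 19159/3 = 4/(-9125) - 19159/3 = 4*(-1/9125) - 19159/3 = -4/9125 - 19159/3 = -174825887/27375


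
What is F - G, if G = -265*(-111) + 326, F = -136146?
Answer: -165887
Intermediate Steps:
G = 29741 (G = 29415 + 326 = 29741)
F - G = -136146 - 1*29741 = -136146 - 29741 = -165887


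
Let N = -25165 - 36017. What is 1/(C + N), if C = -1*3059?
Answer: -1/64241 ≈ -1.5566e-5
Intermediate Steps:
N = -61182
C = -3059
1/(C + N) = 1/(-3059 - 61182) = 1/(-64241) = -1/64241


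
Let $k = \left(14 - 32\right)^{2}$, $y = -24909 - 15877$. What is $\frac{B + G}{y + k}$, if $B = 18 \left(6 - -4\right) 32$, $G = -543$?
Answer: $- \frac{5217}{40462} \approx -0.12894$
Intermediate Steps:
$y = -40786$ ($y = -24909 - 15877 = -40786$)
$k = 324$ ($k = \left(-18\right)^{2} = 324$)
$B = 5760$ ($B = 18 \left(6 + 4\right) 32 = 18 \cdot 10 \cdot 32 = 180 \cdot 32 = 5760$)
$\frac{B + G}{y + k} = \frac{5760 - 543}{-40786 + 324} = \frac{5217}{-40462} = 5217 \left(- \frac{1}{40462}\right) = - \frac{5217}{40462}$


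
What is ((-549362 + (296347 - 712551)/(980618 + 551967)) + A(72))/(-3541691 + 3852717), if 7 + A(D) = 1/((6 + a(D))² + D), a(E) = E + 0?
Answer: -5183075625272179/2934403803284760 ≈ -1.7663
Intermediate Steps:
a(E) = E
A(D) = -7 + 1/(D + (6 + D)²) (A(D) = -7 + 1/((6 + D)² + D) = -7 + 1/(D + (6 + D)²))
((-549362 + (296347 - 712551)/(980618 + 551967)) + A(72))/(-3541691 + 3852717) = ((-549362 + (296347 - 712551)/(980618 + 551967)) + (1 - 7*72 - 7*(6 + 72)²)/(72 + (6 + 72)²))/(-3541691 + 3852717) = ((-549362 - 416204/1532585) + (1 - 504 - 7*78²)/(72 + 78²))/311026 = ((-549362 - 416204*1/1532585) + (1 - 504 - 7*6084)/(72 + 6084))*(1/311026) = ((-549362 - 416204/1532585) + (1 - 504 - 42588)/6156)*(1/311026) = (-841944376974/1532585 + (1/6156)*(-43091))*(1/311026) = (-841944376974/1532585 - 43091/6156)*(1/311026) = -5183075625272179/9434593260*1/311026 = -5183075625272179/2934403803284760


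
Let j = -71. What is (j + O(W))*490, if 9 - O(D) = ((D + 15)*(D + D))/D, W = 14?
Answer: -58800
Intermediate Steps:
O(D) = -21 - 2*D (O(D) = 9 - (D + 15)*(D + D)/D = 9 - (15 + D)*(2*D)/D = 9 - 2*D*(15 + D)/D = 9 - (30 + 2*D) = 9 + (-30 - 2*D) = -21 - 2*D)
(j + O(W))*490 = (-71 + (-21 - 2*14))*490 = (-71 + (-21 - 28))*490 = (-71 - 49)*490 = -120*490 = -58800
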